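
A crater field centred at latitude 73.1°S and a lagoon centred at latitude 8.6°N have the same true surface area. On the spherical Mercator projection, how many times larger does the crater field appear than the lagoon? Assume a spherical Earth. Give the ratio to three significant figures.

11.6

Mercator is conformal with k = sec φ, so areal scale = k² = sec²φ.
At 73.1°: sec²(73.1°) = 1/0.2907² = 11.83.
At 8.6°: sec²(8.6°) = 1/0.9888² = 1.023.
Ratio = 11.83/1.023 = cos²(8.6°)/cos²(73.1°) ≈ 11.6.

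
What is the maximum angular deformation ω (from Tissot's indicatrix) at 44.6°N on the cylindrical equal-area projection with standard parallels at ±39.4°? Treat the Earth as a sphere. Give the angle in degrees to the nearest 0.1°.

9.4°

Cylindrical equal-area (φ₀ = 39.4°): h = cos φ / cos 39.4° along meridians, k = cos 39.4° / cos φ along parallels; h·k = 1.
At 44.6°: h = 0.9214, k = 1.085; principal scales a = 1.085, b = 0.9214.
sin(ω/2) = (a − b)/(a + b) = 0.1638/2.007 = 0.08164, so ω = 2 arcsin(0.08164) ≈ 9.4°.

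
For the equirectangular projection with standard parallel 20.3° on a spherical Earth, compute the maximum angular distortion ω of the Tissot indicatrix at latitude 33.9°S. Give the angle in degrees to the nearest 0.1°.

The equidistant cylindrical projection with φ₀ = 20.3° has h = 1 (meridians true) and k = cos φ₀ / cos φ along parallels.
At 33.9°: h = 1.000, k = 1.130; principal scales a = 1.130, b = 1.000.
sin(ω/2) = (a − b)/(a + b) = 0.1300/2.130 = 0.06102, so ω = 2 arcsin(0.06102) ≈ 7.0°.

7.0°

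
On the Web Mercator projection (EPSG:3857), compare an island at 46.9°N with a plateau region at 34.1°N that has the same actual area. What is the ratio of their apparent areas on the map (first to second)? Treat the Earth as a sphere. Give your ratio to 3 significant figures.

1.47

Mercator areal scale is sec²φ.
At 46.9°: sec²(46.9°) = 1/0.6833² = 2.142.
At 34.1°: sec²(34.1°) = 1/0.8281² = 1.458.
Ratio = 2.142/1.458 = cos²(34.1°)/cos²(46.9°) ≈ 1.47.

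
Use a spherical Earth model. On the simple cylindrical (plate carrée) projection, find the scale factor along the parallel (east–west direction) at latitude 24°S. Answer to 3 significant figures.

For the equirectangular projection with φ₀ = 0 (plate carrée), h = 1 along meridians and k = sec φ along parallels.
k = 1/cos 24° = 1/0.9135 = 1.095.

1.09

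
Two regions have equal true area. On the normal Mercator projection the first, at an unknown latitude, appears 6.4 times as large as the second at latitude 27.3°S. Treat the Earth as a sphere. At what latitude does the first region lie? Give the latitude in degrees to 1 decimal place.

On Mercator, (apparent₁)/(apparent₂) = sec²φ₁ / sec²φ₂ when true areas are equal.
cos²φ₂ / cos²φ₁ = 6.4  ⇒  cos φ₁ = cos 27.3° / √6.4 = 0.8886/2.530 = 0.3513.
φ₁ = arccos(0.3513) ≈ 69.4°.

69.4°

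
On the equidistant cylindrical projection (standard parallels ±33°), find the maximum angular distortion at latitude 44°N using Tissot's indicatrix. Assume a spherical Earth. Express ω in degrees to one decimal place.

The equidistant cylindrical projection with φ₀ = 33° has h = 1 (meridians true) and k = cos φ₀ / cos φ along parallels.
At 44°: h = 1.000, k = 1.166; principal scales a = 1.166, b = 1.000.
sin(ω/2) = (a − b)/(a + b) = 0.1659/2.166 = 0.07659, so ω = 2 arcsin(0.07659) ≈ 8.8°.

8.8°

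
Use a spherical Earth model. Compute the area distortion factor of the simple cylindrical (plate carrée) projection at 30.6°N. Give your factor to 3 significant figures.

In the plate carrée (x = Rλ, y = Rφ), meridians are true-scale (h = 1) and parallels are stretched by k = sec φ.
Areal scale = h·k = 1 × sec φ; at 30.6°, h = 1.000, k = 1.162, so h·k = 1.162.

1.16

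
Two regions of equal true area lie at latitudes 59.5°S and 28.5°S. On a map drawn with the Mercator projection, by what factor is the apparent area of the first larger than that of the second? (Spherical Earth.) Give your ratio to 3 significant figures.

3.00

Mercator areal scale is sec²φ.
At 59.5°: sec²(59.5°) = 1/0.5075² = 3.882.
At 28.5°: sec²(28.5°) = 1/0.8788² = 1.295.
Ratio = 3.882/1.295 = cos²(28.5°)/cos²(59.5°) ≈ 3.00.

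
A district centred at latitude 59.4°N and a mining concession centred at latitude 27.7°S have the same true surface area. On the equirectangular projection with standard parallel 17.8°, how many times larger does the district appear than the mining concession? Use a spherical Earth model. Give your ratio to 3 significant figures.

1.74

In the equirectangular projection with standard parallel φ₀ = 17.8° (x = Rλ cos φ₀, y = Rφ), meridians are true-scale (h = 1) and the parallel scale is k = cos φ₀ / cos φ.
Areal scale at 59.4°: h·k = 1.000 × 1.870 = 1.870.
Areal scale at 27.7°: h·k = 1.000 × 1.075 = 1.075.
Ratio = 1.870/1.075 ≈ 1.74.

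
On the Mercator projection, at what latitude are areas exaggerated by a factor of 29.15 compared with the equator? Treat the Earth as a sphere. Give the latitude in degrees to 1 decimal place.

Mercator areal scale is sec²φ.
sec²φ = 29.15  ⇒  cos²φ = 0.03431  ⇒  cos φ = 0.1852.
φ = arccos(0.1852) ≈ 79.3°.

79.3°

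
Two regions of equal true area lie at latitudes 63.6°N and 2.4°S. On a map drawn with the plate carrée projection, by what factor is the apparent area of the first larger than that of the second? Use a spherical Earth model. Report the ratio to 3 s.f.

For the equirectangular projection with φ₀ = 0 (plate carrée), h = 1 along meridians and k = sec φ along parallels.
Areal scale at 63.6°: h·k = 1.000 × 2.249 = 2.249.
Areal scale at 2.4°: h·k = 1.000 × 1.001 = 1.001.
Ratio = 2.249/1.001 ≈ 2.25.

2.25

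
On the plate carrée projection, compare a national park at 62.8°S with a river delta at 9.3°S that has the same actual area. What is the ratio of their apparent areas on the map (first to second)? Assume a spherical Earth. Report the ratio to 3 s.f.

In the plate carrée (x = Rλ, y = Rφ), meridians are true-scale (h = 1) and parallels are stretched by k = sec φ.
Areal scale at 62.8°: h·k = 1.000 × 2.188 = 2.188.
Areal scale at 9.3°: h·k = 1.000 × 1.013 = 1.013.
Ratio = 2.188/1.013 ≈ 2.16.

2.16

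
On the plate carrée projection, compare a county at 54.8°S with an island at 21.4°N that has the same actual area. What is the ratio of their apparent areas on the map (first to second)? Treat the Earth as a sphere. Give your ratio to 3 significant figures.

In the plate carrée (x = Rλ, y = Rφ), meridians are true-scale (h = 1) and parallels are stretched by k = sec φ.
Areal scale at 54.8°: h·k = 1.000 × 1.735 = 1.735.
Areal scale at 21.4°: h·k = 1.000 × 1.074 = 1.074.
Ratio = 1.735/1.074 ≈ 1.62.

1.62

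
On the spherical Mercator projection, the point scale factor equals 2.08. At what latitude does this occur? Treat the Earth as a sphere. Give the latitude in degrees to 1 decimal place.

Mercator scale is k = sec φ = 1/cos φ.
1/cos φ = 2.08  ⇒  cos φ = 0.4808  ⇒  φ = arccos(0.4808) ≈ 61.3°.

61.3°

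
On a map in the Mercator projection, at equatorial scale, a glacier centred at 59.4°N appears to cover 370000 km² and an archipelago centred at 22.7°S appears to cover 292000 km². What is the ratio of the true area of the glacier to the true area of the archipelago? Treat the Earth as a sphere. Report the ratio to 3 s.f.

Since Mercator area scale is 1/cos²φ, the true area equals the apparent area multiplied by cos²φ.
True area of glacier: 370000 × cos²(59.4°) = 370000 × 0.2591 = 95880 km².
True area of archipelago: 292000 × cos²(22.7°) = 292000 × 0.8511 = 248500 km².
Ratio = 95880 / 248500 ≈ 0.386.

0.386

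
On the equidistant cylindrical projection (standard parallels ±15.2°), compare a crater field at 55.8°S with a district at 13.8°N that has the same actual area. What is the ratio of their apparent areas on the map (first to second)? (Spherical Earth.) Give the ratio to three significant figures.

With standard parallel φ₀ = 15.2°, the equirectangular projection gives x = Rλ cos φ₀, y = Rφ, so h = 1 and k = cos 15.2° / cos φ.
Areal scale at 55.8°: h·k = 1.000 × 1.717 = 1.717.
Areal scale at 13.8°: h·k = 1.000 × 0.9937 = 0.9937.
Ratio = 1.717/0.9937 ≈ 1.73.

1.73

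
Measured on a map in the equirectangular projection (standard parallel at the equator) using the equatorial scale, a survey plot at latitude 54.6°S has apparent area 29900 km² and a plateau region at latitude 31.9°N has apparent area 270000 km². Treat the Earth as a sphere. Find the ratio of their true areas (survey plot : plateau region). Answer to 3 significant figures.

0.0756

On the plate carrée, areal scale = h·k = 1 × sec φ, so true area = apparent × cos φ.
True area of survey plot: 29900 × cos(54.6°) = 29900 × 0.5793 = 17320 km².
True area of plateau region: 270000 × cos(31.9°) = 270000 × 0.8490 = 229200 km².
Ratio = 17320 / 229200 ≈ 0.0756.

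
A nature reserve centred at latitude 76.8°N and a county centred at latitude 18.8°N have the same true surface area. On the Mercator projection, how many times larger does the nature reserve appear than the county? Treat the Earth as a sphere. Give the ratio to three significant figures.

Mercator is conformal with k = sec φ, so areal scale = k² = sec²φ.
At 76.8°: sec²(76.8°) = 1/0.2284² = 19.18.
At 18.8°: sec²(18.8°) = 1/0.9466² = 1.116.
Ratio = 19.18/1.116 = cos²(18.8°)/cos²(76.8°) ≈ 17.2.

17.2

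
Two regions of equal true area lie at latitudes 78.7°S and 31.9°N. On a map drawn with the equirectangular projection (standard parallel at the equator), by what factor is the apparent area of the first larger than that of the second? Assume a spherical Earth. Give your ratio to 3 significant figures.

4.33

In the plate carrée (x = Rλ, y = Rφ), meridians are true-scale (h = 1) and parallels are stretched by k = sec φ.
Areal scale at 78.7°: h·k = 1.000 × 5.103 = 5.103.
Areal scale at 31.9°: h·k = 1.000 × 1.178 = 1.178.
Ratio = 5.103/1.178 ≈ 4.33.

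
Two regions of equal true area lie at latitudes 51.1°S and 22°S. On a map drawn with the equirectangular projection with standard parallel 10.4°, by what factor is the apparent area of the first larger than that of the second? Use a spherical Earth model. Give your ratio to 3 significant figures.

With standard parallel φ₀ = 10.4°, the equirectangular projection gives x = Rλ cos φ₀, y = Rφ, so h = 1 and k = cos 10.4° / cos φ.
Areal scale at 51.1°: h·k = 1.000 × 1.566 = 1.566.
Areal scale at 22°: h·k = 1.000 × 1.061 = 1.061.
Ratio = 1.566/1.061 ≈ 1.48.

1.48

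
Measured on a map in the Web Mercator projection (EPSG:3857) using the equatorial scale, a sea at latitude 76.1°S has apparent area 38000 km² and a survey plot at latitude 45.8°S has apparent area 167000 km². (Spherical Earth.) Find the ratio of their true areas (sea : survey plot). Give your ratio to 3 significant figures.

Mercator's areal exaggeration is sec²φ; hence true area = (apparent area) · cos²φ.
True area of sea: 38000 × cos²(76.1°) = 38000 × 0.05771 = 2193 km².
True area of survey plot: 167000 × cos²(45.8°) = 167000 × 0.4860 = 81170 km².
Ratio = 2193 / 81170 ≈ 0.0270.

0.0270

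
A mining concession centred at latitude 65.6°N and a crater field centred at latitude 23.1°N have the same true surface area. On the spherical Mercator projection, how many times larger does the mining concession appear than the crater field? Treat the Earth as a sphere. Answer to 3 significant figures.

4.96

On Mercator, area is exaggerated by sec²φ = 1/cos²φ.
At 65.6°: sec²(65.6°) = 1/0.4131² = 5.860.
At 23.1°: sec²(23.1°) = 1/0.9198² = 1.182.
Ratio = 5.860/1.182 = cos²(23.1°)/cos²(65.6°) ≈ 4.96.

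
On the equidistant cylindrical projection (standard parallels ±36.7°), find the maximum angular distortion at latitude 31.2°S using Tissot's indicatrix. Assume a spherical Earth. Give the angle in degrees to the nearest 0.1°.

The equidistant cylindrical projection with φ₀ = 36.7° has h = 1 (meridians true) and k = cos φ₀ / cos φ along parallels.
At 31.2°: h = 1.000, k = 0.9373; principal scales a = 1.000, b = 0.9373.
sin(ω/2) = (a − b)/(a + b) = 0.06265/1.937 = 0.03234, so ω = 2 arcsin(0.03234) ≈ 3.7°.

3.7°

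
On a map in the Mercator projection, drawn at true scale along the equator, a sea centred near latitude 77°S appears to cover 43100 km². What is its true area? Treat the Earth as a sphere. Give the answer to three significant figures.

2180 km²

For Mercator, h = k = sec φ (a conformal cylindrical projection has a single point scale, 1/cos φ).
Areal scale = k² = sec²φ = 1/cos²(77°) = 1/0.2250² = 19.76.
True area = apparent / (areal scale) = 43100 / 19.76 ≈ 2180 km².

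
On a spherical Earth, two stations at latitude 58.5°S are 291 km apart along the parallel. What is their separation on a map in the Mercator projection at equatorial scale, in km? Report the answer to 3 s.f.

Mercator is conformal, so the point scale is isotropic: h = k = sec φ = 1/cos φ.
Along the parallel, k = sec 58.5° = 1/0.5225 = 1.914.
Map distance = 291 × 1.914 ≈ 557 km.

557 km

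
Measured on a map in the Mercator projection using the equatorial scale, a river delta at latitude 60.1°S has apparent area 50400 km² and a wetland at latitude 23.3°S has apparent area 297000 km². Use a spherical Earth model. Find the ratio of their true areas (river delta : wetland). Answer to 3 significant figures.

On Mercator the areal scale is sec²φ, so true area = apparent × cos²φ.
True area of river delta: 50400 × cos²(60.1°) = 50400 × 0.2485 = 12520 km².
True area of wetland: 297000 × cos²(23.3°) = 297000 × 0.8435 = 250500 km².
Ratio = 12520 / 250500 ≈ 0.0500.

0.0500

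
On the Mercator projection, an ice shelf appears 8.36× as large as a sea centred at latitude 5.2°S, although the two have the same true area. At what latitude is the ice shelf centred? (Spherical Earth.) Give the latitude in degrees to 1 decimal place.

69.9°

For equal true areas on Mercator, apparent areas scale as sec²φ, so the ratio is cos²φ₂ / cos²φ₁.
cos²φ₂ / cos²φ₁ = 8.36  ⇒  cos φ₁ = cos 5.2° / √8.36 = 0.9959/2.891 = 0.3444.
φ₁ = arccos(0.3444) ≈ 69.9°.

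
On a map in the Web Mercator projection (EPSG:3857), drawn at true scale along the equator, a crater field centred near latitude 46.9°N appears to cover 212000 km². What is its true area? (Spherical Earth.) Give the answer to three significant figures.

For Mercator, h = k = sec φ (a conformal cylindrical projection has a single point scale, 1/cos φ).
Areal scale = k² = sec²φ = 1/cos²(46.9°) = 1/0.6833² = 2.142.
True area = apparent / (areal scale) = 212000 / 2.142 ≈ 99000 km².

99000 km²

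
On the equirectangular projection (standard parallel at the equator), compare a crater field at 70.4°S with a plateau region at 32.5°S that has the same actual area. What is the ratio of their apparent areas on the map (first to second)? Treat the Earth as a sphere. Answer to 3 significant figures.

For the equirectangular projection with φ₀ = 0 (plate carrée), h = 1 along meridians and k = sec φ along parallels.
Areal scale at 70.4°: h·k = 1.000 × 2.981 = 2.981.
Areal scale at 32.5°: h·k = 1.000 × 1.186 = 1.186.
Ratio = 2.981/1.186 ≈ 2.51.

2.51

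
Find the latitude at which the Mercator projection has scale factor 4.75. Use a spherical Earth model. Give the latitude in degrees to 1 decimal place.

Mercator scale is k = sec φ = 1/cos φ.
1/cos φ = 4.75  ⇒  cos φ = 0.2105  ⇒  φ = arccos(0.2105) ≈ 77.8°.

77.8°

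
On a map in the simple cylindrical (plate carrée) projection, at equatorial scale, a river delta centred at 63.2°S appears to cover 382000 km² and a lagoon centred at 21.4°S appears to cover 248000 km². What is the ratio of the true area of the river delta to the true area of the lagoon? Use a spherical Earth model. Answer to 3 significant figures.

On the plate carrée, areal scale = h·k = 1 × sec φ, so true area = apparent × cos φ.
True area of river delta: 382000 × cos(63.2°) = 382000 × 0.4509 = 172200 km².
True area of lagoon: 248000 × cos(21.4°) = 248000 × 0.9311 = 230900 km².
Ratio = 172200 / 230900 ≈ 0.746.

0.746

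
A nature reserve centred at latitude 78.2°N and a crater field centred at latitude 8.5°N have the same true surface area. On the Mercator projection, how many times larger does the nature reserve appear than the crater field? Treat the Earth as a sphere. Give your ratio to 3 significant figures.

23.4

Mercator is conformal with k = sec φ, so areal scale = k² = sec²φ.
At 78.2°: sec²(78.2°) = 1/0.2045² = 23.91.
At 8.5°: sec²(8.5°) = 1/0.9890² = 1.022.
Ratio = 23.91/1.022 = cos²(8.5°)/cos²(78.2°) ≈ 23.4.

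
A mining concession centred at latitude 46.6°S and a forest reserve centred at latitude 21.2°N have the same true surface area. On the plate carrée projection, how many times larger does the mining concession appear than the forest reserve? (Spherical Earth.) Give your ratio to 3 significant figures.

For the equirectangular projection with φ₀ = 0 (plate carrée), h = 1 along meridians and k = sec φ along parallels.
Areal scale at 46.6°: h·k = 1.000 × 1.455 = 1.455.
Areal scale at 21.2°: h·k = 1.000 × 1.073 = 1.073.
Ratio = 1.455/1.073 ≈ 1.36.

1.36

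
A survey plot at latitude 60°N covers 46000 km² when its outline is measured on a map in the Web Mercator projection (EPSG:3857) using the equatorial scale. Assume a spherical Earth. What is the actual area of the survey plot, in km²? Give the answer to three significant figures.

The Mercator projection is conformal; its linear scale factor is the same in every direction and equals sec φ = 1/cos φ.
Areal scale = k² = sec²φ = 1/cos²(60°) = 1/0.5000² = 4.000.
True area = apparent / (areal scale) = 46000 / 4.000 ≈ 11500 km².

11500 km²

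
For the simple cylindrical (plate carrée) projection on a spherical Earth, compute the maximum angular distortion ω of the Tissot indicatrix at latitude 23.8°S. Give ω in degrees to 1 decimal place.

5.1°

For the equirectangular projection with φ₀ = 0 (plate carrée), h = 1 along meridians and k = sec φ along parallels.
At 23.8°: h = 1.000, k = 1.093; principal scales a = 1.093, b = 1.000.
sin(ω/2) = (a − b)/(a + b) = 0.09294/2.093 = 0.04441, so ω = 2 arcsin(0.04441) ≈ 5.1°.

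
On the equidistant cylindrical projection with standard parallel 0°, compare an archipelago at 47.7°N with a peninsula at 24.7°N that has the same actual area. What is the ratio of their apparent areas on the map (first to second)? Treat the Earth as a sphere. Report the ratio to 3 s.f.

Plate carrée maps x = Rλ, y = Rφ. The meridian scale is h = 1 and the parallel scale is k = 1/cos φ = sec φ.
Areal scale at 47.7°: h·k = 1.000 × 1.486 = 1.486.
Areal scale at 24.7°: h·k = 1.000 × 1.101 = 1.101.
Ratio = 1.486/1.101 ≈ 1.35.

1.35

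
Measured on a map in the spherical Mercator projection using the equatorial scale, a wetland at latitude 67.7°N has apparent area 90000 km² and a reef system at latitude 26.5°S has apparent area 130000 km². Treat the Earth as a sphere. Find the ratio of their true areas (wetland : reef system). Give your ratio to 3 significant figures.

Since Mercator area scale is 1/cos²φ, the true area equals the apparent area multiplied by cos²φ.
True area of wetland: 90000 × cos²(67.7°) = 90000 × 0.1440 = 12960 km².
True area of reef system: 130000 × cos²(26.5°) = 130000 × 0.8009 = 104100 km².
Ratio = 12960 / 104100 ≈ 0.124.

0.124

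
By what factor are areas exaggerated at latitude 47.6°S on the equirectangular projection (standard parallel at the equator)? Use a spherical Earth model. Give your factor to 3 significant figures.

1.48

Plate carrée maps x = Rλ, y = Rφ. The meridian scale is h = 1 and the parallel scale is k = 1/cos φ = sec φ.
Areal scale = h·k = 1 × sec φ; at 47.6°, h = 1.000, k = 1.483, so h·k = 1.483.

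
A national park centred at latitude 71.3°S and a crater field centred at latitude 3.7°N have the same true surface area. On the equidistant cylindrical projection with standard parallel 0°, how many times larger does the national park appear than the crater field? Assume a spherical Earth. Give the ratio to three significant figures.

Plate carrée maps x = Rλ, y = Rφ. The meridian scale is h = 1 and the parallel scale is k = 1/cos φ = sec φ.
Areal scale at 71.3°: h·k = 1.000 × 3.119 = 3.119.
Areal scale at 3.7°: h·k = 1.000 × 1.002 = 1.002.
Ratio = 3.119/1.002 ≈ 3.11.

3.11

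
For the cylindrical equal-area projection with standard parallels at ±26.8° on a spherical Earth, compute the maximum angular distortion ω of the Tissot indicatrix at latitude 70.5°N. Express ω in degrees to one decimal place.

98.0°

Cylindrical equal-area (φ₀ = 26.8°): h = cos φ / cos 26.8° along meridians, k = cos 26.8° / cos φ along parallels; h·k = 1.
At 70.5°: h = 0.3740, k = 2.674; principal scales a = 2.674, b = 0.3740.
sin(ω/2) = (a − b)/(a + b) = 2.300/3.048 = 0.7546, so ω = 2 arcsin(0.7546) ≈ 98.0°.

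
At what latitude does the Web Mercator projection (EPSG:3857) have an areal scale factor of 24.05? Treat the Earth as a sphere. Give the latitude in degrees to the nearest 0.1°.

78.2°

Mercator areal scale is sec²φ.
sec²φ = 24.05  ⇒  cos²φ = 0.04158  ⇒  cos φ = 0.2039.
φ = arccos(0.2039) ≈ 78.2°.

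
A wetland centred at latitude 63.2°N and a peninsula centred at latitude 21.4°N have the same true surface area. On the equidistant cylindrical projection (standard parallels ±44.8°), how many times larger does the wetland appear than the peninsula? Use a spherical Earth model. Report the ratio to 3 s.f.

In the equirectangular projection with standard parallel φ₀ = 44.8° (x = Rλ cos φ₀, y = Rφ), meridians are true-scale (h = 1) and the parallel scale is k = cos φ₀ / cos φ.
Areal scale at 63.2°: h·k = 1.000 × 1.574 = 1.574.
Areal scale at 21.4°: h·k = 1.000 × 0.7621 = 0.7621.
Ratio = 1.574/0.7621 ≈ 2.06.

2.06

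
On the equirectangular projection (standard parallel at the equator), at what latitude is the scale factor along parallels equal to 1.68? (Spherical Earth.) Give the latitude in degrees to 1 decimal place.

53.5°

Plate carrée: h = 1, k = sec φ along parallels.
sec φ = 1.68  ⇒  cos φ = 0.5952  ⇒  φ ≈ 53.5°.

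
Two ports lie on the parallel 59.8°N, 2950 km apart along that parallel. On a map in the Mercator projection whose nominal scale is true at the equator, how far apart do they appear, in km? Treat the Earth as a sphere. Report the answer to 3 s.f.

5860 km

The Mercator projection is conformal; its linear scale factor is the same in every direction and equals sec φ = 1/cos φ.
Along the parallel, k = sec 59.8° = 1/0.5030 = 1.988.
Map distance = 2950 × 1.988 ≈ 5860 km.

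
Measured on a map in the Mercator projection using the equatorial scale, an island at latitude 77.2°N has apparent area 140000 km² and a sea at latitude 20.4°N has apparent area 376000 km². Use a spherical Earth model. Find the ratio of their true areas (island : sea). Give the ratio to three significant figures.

0.0208

On Mercator the areal scale is sec²φ, so true area = apparent × cos²φ.
True area of island: 140000 × cos²(77.2°) = 140000 × 0.04908 = 6872 km².
True area of sea: 376000 × cos²(20.4°) = 376000 × 0.8785 = 330300 km².
Ratio = 6872 / 330300 ≈ 0.0208.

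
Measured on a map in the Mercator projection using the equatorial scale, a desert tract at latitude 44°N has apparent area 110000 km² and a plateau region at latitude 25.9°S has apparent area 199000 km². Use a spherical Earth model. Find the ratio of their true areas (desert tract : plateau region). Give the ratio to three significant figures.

Mercator's areal exaggeration is sec²φ; hence true area = (apparent area) · cos²φ.
True area of desert tract: 110000 × cos²(44°) = 110000 × 0.5174 = 56920 km².
True area of plateau region: 199000 × cos²(25.9°) = 199000 × 0.8092 = 161000 km².
Ratio = 56920 / 161000 ≈ 0.353.

0.353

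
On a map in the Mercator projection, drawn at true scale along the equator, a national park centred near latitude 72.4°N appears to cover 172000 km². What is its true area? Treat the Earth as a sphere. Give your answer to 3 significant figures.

Mercator is conformal, so the point scale is isotropic: h = k = sec φ = 1/cos φ.
Areal scale = k² = sec²φ = 1/cos²(72.4°) = 1/0.3024² = 10.94.
True area = apparent / (areal scale) = 172000 / 10.94 ≈ 15700 km².

15700 km²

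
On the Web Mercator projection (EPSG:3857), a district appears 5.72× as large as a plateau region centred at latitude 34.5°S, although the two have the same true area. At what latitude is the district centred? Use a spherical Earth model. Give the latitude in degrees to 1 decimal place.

69.8°

On Mercator, (apparent₁)/(apparent₂) = sec²φ₁ / sec²φ₂ when true areas are equal.
cos²φ₂ / cos²φ₁ = 5.72  ⇒  cos φ₁ = cos 34.5° / √5.72 = 0.8241/2.392 = 0.3446.
φ₁ = arccos(0.3446) ≈ 69.8°.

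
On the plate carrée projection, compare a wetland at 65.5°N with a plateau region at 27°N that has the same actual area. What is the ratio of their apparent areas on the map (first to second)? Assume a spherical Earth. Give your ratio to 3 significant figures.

In the plate carrée (x = Rλ, y = Rφ), meridians are true-scale (h = 1) and parallels are stretched by k = sec φ.
Areal scale at 65.5°: h·k = 1.000 × 2.411 = 2.411.
Areal scale at 27°: h·k = 1.000 × 1.122 = 1.122.
Ratio = 2.411/1.122 ≈ 2.15.

2.15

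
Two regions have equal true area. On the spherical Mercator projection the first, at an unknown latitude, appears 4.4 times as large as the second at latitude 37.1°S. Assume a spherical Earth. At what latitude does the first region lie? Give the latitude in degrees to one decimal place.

67.7°

For equal true areas on Mercator, apparent areas scale as sec²φ, so the ratio is cos²φ₂ / cos²φ₁.
cos²φ₂ / cos²φ₁ = 4.4  ⇒  cos φ₁ = cos 37.1° / √4.4 = 0.7976/2.098 = 0.3802.
φ₁ = arccos(0.3802) ≈ 67.7°.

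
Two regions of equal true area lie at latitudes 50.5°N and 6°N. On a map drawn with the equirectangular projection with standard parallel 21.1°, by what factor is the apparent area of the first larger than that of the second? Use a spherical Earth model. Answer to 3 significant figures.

1.56

With standard parallel φ₀ = 21.1°, the equirectangular projection gives x = Rλ cos φ₀, y = Rφ, so h = 1 and k = cos 21.1° / cos φ.
Areal scale at 50.5°: h·k = 1.000 × 1.467 = 1.467.
Areal scale at 6°: h·k = 1.000 × 0.9381 = 0.9381.
Ratio = 1.467/0.9381 ≈ 1.56.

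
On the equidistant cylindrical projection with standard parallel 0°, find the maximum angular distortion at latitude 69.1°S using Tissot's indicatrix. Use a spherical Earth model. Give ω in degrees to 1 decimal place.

56.6°

In the plate carrée (x = Rλ, y = Rφ), meridians are true-scale (h = 1) and parallels are stretched by k = sec φ.
At 69.1°: h = 1.000, k = 2.803; principal scales a = 2.803, b = 1.000.
sin(ω/2) = (a − b)/(a + b) = 1.803/3.803 = 0.4741, so ω = 2 arcsin(0.4741) ≈ 56.6°.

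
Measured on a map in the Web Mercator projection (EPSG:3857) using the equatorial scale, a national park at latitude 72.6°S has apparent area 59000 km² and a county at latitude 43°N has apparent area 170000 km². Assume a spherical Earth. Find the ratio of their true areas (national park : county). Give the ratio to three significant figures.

Since Mercator area scale is 1/cos²φ, the true area equals the apparent area multiplied by cos²φ.
True area of national park: 59000 × cos²(72.6°) = 59000 × 0.08943 = 5276 km².
True area of county: 170000 × cos²(43°) = 170000 × 0.5349 = 90930 km².
Ratio = 5276 / 90930 ≈ 0.0580.

0.0580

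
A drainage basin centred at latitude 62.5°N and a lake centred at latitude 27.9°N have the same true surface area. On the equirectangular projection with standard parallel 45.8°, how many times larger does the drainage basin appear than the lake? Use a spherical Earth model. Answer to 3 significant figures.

1.91

In the equirectangular projection with standard parallel φ₀ = 45.8° (x = Rλ cos φ₀, y = Rφ), meridians are true-scale (h = 1) and the parallel scale is k = cos φ₀ / cos φ.
Areal scale at 62.5°: h·k = 1.000 × 1.510 = 1.510.
Areal scale at 27.9°: h·k = 1.000 × 0.7889 = 0.7889.
Ratio = 1.510/0.7889 ≈ 1.91.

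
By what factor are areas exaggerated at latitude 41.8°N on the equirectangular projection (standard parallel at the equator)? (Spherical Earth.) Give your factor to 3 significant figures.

1.34

Plate carrée maps x = Rλ, y = Rφ. The meridian scale is h = 1 and the parallel scale is k = 1/cos φ = sec φ.
Areal scale = h·k = 1 × sec φ; at 41.8°, h = 1.000, k = 1.341, so h·k = 1.341.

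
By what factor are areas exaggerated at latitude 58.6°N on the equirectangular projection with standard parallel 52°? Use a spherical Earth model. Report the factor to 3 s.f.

1.18

With standard parallel φ₀ = 52°, the equirectangular projection gives x = Rλ cos φ₀, y = Rφ, so h = 1 and k = cos 52° / cos φ.
Areal scale = h·k = 1 × cos φ₀ / cos φ; at 58.6°, h = 1.000, k = 1.182, so h·k = 1.182.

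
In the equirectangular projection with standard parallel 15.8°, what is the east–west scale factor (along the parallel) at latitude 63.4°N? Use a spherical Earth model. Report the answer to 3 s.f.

The equidistant cylindrical projection with φ₀ = 15.8° has h = 1 (meridians true) and k = cos φ₀ / cos φ along parallels.
k = cos 15.8° / cos 63.4° = 0.9622/0.4478 = 2.149.

2.15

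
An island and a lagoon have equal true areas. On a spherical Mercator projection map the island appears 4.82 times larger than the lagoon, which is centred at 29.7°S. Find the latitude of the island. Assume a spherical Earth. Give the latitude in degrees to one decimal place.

On Mercator, (apparent₁)/(apparent₂) = sec²φ₁ / sec²φ₂ when true areas are equal.
cos²φ₂ / cos²φ₁ = 4.82  ⇒  cos φ₁ = cos 29.7° / √4.82 = 0.8686/2.195 = 0.3957.
φ₁ = arccos(0.3957) ≈ 66.7°.

66.7°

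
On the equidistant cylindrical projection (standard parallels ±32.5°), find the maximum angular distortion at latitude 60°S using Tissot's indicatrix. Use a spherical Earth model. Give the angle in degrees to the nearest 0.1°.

29.6°

The equidistant cylindrical projection with φ₀ = 32.5° has h = 1 (meridians true) and k = cos φ₀ / cos φ along parallels.
At 60°: h = 1.000, k = 1.687; principal scales a = 1.687, b = 1.000.
sin(ω/2) = (a − b)/(a + b) = 0.6868/2.687 = 0.2556, so ω = 2 arcsin(0.2556) ≈ 29.6°.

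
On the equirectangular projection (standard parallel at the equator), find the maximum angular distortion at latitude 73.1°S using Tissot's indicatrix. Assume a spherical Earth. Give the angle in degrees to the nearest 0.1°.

66.7°

For the equirectangular projection with φ₀ = 0 (plate carrée), h = 1 along meridians and k = sec φ along parallels.
At 73.1°: h = 1.000, k = 3.440; principal scales a = 3.440, b = 1.000.
sin(ω/2) = (a − b)/(a + b) = 2.440/4.440 = 0.5495, so ω = 2 arcsin(0.5495) ≈ 66.7°.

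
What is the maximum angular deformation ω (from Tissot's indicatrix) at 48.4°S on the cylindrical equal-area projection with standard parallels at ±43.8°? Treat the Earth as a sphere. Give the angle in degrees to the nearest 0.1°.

Cylindrical equal-area (φ₀ = 43.8°): h = cos φ / cos 43.8° along meridians, k = cos 43.8° / cos φ along parallels; h·k = 1.
At 48.4°: h = 0.9199, k = 1.087; principal scales a = 1.087, b = 0.9199.
sin(ω/2) = (a − b)/(a + b) = 0.1672/2.007 = 0.08333, so ω = 2 arcsin(0.08333) ≈ 9.6°.

9.6°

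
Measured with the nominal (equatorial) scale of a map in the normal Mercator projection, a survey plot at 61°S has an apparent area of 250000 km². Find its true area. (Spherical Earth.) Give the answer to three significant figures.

58800 km²

Mercator is conformal, so the point scale is isotropic: h = k = sec φ = 1/cos φ.
Areal scale = k² = sec²φ = 1/cos²(61°) = 1/0.4848² = 4.255.
True area = apparent / (areal scale) = 250000 / 4.255 ≈ 58800 km².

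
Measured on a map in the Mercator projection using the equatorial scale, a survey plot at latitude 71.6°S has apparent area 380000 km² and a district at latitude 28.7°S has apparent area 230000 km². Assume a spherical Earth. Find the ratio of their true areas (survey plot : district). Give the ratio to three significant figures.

Mercator's areal exaggeration is sec²φ; hence true area = (apparent area) · cos²φ.
True area of survey plot: 380000 × cos²(71.6°) = 380000 × 0.09963 = 37860 km².
True area of district: 230000 × cos²(28.7°) = 230000 × 0.7694 = 177000 km².
Ratio = 37860 / 177000 ≈ 0.214.

0.214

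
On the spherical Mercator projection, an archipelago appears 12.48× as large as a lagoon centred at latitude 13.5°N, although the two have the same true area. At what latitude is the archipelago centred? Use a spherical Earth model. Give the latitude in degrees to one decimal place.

Mercator areal scale is sec²φ, so apparent-area ratio = sec²φ₁ / sec²φ₂ = cos²φ₂ / cos²φ₁.
cos²φ₂ / cos²φ₁ = 12.48  ⇒  cos φ₁ = cos 13.5° / √12.48 = 0.9724/3.533 = 0.2752.
φ₁ = arccos(0.2752) ≈ 74.0°.

74.0°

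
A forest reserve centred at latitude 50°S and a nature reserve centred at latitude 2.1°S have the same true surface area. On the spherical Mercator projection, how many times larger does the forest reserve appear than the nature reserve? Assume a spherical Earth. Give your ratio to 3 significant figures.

2.42

Mercator areal scale is sec²φ.
At 50°: sec²(50°) = 1/0.6428² = 2.420.
At 2.1°: sec²(2.1°) = 1/0.9993² = 1.001.
Ratio = 2.420/1.001 = cos²(2.1°)/cos²(50°) ≈ 2.42.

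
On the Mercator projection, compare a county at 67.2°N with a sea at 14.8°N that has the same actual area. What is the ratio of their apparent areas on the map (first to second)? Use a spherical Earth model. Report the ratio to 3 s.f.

6.22

Mercator is conformal with k = sec φ, so areal scale = k² = sec²φ.
At 67.2°: sec²(67.2°) = 1/0.3875² = 6.659.
At 14.8°: sec²(14.8°) = 1/0.9668² = 1.070.
Ratio = 6.659/1.070 = cos²(14.8°)/cos²(67.2°) ≈ 6.22.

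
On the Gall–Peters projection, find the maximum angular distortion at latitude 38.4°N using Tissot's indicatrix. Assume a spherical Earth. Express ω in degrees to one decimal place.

Gall–Peters is a cylindrical equal-area projection with standard parallels at ±45°. Cylindrical equal-area (φ₀ = 45°): h = cos φ / cos 45° along meridians, k = cos 45° / cos φ along parallels; h·k = 1.
At 38.4°: h = 1.108, k = 0.9023; principal scales a = 1.108, b = 0.9023.
sin(ω/2) = (a − b)/(a + b) = 0.2060/2.011 = 0.1025, so ω = 2 arcsin(0.1025) ≈ 11.8°.

11.8°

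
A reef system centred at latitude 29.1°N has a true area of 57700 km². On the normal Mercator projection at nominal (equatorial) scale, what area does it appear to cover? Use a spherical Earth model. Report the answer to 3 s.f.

75600 km²

Mercator is conformal, so the point scale is isotropic: h = k = sec φ = 1/cos φ.
Areal scale = k² = sec²φ = 1/cos²(29.1°) = 1/0.8738² = 1.310.
Apparent area = 57700 × 1.310 ≈ 75600 km².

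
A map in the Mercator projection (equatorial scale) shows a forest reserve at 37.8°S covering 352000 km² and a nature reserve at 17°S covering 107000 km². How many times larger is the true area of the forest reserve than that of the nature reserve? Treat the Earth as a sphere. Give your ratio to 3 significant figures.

2.25

Mercator's areal exaggeration is sec²φ; hence true area = (apparent area) · cos²φ.
True area of forest reserve: 352000 × cos²(37.8°) = 352000 × 0.6243 = 219800 km².
True area of nature reserve: 107000 × cos²(17°) = 107000 × 0.9145 = 97850 km².
Ratio = 219800 / 97850 ≈ 2.25.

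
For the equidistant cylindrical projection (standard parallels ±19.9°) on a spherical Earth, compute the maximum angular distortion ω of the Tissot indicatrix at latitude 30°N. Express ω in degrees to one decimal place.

4.7°

The equidistant cylindrical projection with φ₀ = 19.9° has h = 1 (meridians true) and k = cos φ₀ / cos φ along parallels.
At 30°: h = 1.000, k = 1.086; principal scales a = 1.086, b = 1.000.
sin(ω/2) = (a − b)/(a + b) = 0.08575/2.086 = 0.04111, so ω = 2 arcsin(0.04111) ≈ 4.7°.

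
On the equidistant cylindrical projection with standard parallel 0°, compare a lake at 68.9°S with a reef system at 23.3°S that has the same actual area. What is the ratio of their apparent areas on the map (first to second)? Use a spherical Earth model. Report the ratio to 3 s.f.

2.55

In the plate carrée (x = Rλ, y = Rφ), meridians are true-scale (h = 1) and parallels are stretched by k = sec φ.
Areal scale at 68.9°: h·k = 1.000 × 2.778 = 2.778.
Areal scale at 23.3°: h·k = 1.000 × 1.089 = 1.089.
Ratio = 2.778/1.089 ≈ 2.55.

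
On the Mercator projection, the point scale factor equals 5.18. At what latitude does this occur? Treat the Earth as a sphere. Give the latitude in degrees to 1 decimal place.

78.9°

Mercator scale is k = sec φ = 1/cos φ.
1/cos φ = 5.18  ⇒  cos φ = 0.1931  ⇒  φ = arccos(0.1931) ≈ 78.9°.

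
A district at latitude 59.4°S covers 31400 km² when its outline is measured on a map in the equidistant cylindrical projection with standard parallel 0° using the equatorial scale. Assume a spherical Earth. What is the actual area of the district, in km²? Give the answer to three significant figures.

16000 km²

For the equirectangular projection with φ₀ = 0 (plate carrée), h = 1 along meridians and k = sec φ along parallels.
Areal scale = h·k = 1 × sec φ; at 59.4°, h = 1.000, k = 1.964, so h·k = 1.964.
True area = apparent / (areal scale) = 31400 / 1.964 ≈ 16000 km².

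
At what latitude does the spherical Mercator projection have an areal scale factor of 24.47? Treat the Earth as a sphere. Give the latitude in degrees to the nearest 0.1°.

78.3°

Mercator areal scale is sec²φ.
sec²φ = 24.47  ⇒  cos²φ = 0.04087  ⇒  cos φ = 0.2022.
φ = arccos(0.2022) ≈ 78.3°.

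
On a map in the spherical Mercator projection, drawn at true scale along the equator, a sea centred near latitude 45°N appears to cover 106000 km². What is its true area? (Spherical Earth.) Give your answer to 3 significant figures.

53000 km²

The Mercator projection is conformal; its linear scale factor is the same in every direction and equals sec φ = 1/cos φ.
Areal scale = k² = sec²φ = 1/cos²(45°) = 1/0.7071² = 2.000.
True area = apparent / (areal scale) = 106000 / 2.000 ≈ 53000 km².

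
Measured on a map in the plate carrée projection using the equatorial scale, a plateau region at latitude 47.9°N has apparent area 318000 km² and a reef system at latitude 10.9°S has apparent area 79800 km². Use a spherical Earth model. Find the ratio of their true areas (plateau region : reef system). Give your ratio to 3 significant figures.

2.72

Plate carrée has h = 1 and k = sec φ, giving areal scale sec φ; true area = (apparent area) · cos φ.
True area of plateau region: 318000 × cos(47.9°) = 318000 × 0.6704 = 213200 km².
True area of reef system: 79800 × cos(10.9°) = 79800 × 0.9820 = 78360 km².
Ratio = 213200 / 78360 ≈ 2.72.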